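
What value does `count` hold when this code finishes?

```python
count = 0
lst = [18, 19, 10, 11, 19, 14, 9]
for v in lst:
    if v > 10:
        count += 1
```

Let's trace through this code step by step.

Initialize: count = 0
Initialize: lst = [18, 19, 10, 11, 19, 14, 9]
Entering loop: for v in lst:

After execution: count = 5
5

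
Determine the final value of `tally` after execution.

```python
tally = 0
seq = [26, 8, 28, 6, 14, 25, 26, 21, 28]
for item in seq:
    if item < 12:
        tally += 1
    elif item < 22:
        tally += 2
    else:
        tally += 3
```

Let's trace through this code step by step.

Initialize: tally = 0
Initialize: seq = [26, 8, 28, 6, 14, 25, 26, 21, 28]
Entering loop: for item in seq:

After execution: tally = 21
21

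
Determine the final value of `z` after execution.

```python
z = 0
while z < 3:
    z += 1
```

Let's trace through this code step by step.

Initialize: z = 0
Entering loop: while z < 3:

After execution: z = 3
3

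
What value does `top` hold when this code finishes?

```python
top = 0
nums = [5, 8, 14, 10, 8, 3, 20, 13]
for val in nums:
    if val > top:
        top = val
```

Let's trace through this code step by step.

Initialize: top = 0
Initialize: nums = [5, 8, 14, 10, 8, 3, 20, 13]
Entering loop: for val in nums:

After execution: top = 20
20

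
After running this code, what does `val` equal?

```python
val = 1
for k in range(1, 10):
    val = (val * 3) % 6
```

Let's trace through this code step by step.

Initialize: val = 1
Entering loop: for k in range(1, 10):

After execution: val = 3
3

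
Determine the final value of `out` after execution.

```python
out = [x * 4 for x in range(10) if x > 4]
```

Let's trace through this code step by step.

Initialize: out = [x * 4 for x in range(10) if x > 4]

After execution: out = [20, 24, 28, 32, 36]
[20, 24, 28, 32, 36]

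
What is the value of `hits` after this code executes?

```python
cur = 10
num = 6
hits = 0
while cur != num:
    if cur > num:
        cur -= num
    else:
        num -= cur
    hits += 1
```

Let's trace through this code step by step.

Initialize: cur = 10
Initialize: num = 6
Initialize: hits = 0
Entering loop: while cur != num:

After execution: hits = 3
3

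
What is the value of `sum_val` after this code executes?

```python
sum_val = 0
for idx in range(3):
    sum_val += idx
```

Let's trace through this code step by step.

Initialize: sum_val = 0
Entering loop: for idx in range(3):

After execution: sum_val = 3
3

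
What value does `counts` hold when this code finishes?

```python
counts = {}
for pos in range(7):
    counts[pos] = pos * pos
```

Let's trace through this code step by step.

Initialize: counts = {}
Entering loop: for pos in range(7):

After execution: counts = {0: 0, 1: 1, 2: 4, 3: 9, 4: 16, 5: 25, 6: 36}
{0: 0, 1: 1, 2: 4, 3: 9, 4: 16, 5: 25, 6: 36}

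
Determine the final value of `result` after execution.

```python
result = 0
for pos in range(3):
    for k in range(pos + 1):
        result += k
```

Let's trace through this code step by step.

Initialize: result = 0
Entering loop: for pos in range(3):

After execution: result = 4
4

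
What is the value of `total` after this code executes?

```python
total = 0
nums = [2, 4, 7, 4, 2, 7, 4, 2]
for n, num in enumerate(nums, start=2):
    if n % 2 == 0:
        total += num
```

Let's trace through this code step by step.

Initialize: total = 0
Initialize: nums = [2, 4, 7, 4, 2, 7, 4, 2]
Entering loop: for n, num in enumerate(nums, start=2):

After execution: total = 15
15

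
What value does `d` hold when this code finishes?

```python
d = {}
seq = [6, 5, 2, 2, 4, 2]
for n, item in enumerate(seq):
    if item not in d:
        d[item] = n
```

Let's trace through this code step by step.

Initialize: d = {}
Initialize: seq = [6, 5, 2, 2, 4, 2]
Entering loop: for n, item in enumerate(seq):

After execution: d = {6: 0, 5: 1, 2: 2, 4: 4}
{6: 0, 5: 1, 2: 2, 4: 4}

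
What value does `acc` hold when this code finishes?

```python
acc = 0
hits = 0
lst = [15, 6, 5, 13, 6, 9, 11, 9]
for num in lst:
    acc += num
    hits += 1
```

Let's trace through this code step by step.

Initialize: acc = 0
Initialize: hits = 0
Initialize: lst = [15, 6, 5, 13, 6, 9, 11, 9]
Entering loop: for num in lst:

After execution: acc = 74
74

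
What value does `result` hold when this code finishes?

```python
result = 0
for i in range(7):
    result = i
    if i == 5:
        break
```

Let's trace through this code step by step.

Initialize: result = 0
Entering loop: for i in range(7):

After execution: result = 5
5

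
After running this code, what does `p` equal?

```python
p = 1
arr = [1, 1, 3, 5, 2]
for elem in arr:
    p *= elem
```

Let's trace through this code step by step.

Initialize: p = 1
Initialize: arr = [1, 1, 3, 5, 2]
Entering loop: for elem in arr:

After execution: p = 30
30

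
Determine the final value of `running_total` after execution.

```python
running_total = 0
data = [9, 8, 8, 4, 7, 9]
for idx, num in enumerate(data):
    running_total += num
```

Let's trace through this code step by step.

Initialize: running_total = 0
Initialize: data = [9, 8, 8, 4, 7, 9]
Entering loop: for idx, num in enumerate(data):

After execution: running_total = 45
45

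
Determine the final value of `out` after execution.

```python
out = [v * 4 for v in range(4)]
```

Let's trace through this code step by step.

Initialize: out = [v * 4 for v in range(4)]

After execution: out = [0, 4, 8, 12]
[0, 4, 8, 12]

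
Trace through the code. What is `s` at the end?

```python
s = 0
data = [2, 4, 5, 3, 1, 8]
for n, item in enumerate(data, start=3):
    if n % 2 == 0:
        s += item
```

Let's trace through this code step by step.

Initialize: s = 0
Initialize: data = [2, 4, 5, 3, 1, 8]
Entering loop: for n, item in enumerate(data, start=3):

After execution: s = 15
15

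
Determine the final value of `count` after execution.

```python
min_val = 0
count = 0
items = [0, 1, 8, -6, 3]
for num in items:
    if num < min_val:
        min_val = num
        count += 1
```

Let's trace through this code step by step.

Initialize: min_val = 0
Initialize: count = 0
Initialize: items = [0, 1, 8, -6, 3]
Entering loop: for num in items:

After execution: count = 1
1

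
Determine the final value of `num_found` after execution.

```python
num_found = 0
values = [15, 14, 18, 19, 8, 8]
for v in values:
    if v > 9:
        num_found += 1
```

Let's trace through this code step by step.

Initialize: num_found = 0
Initialize: values = [15, 14, 18, 19, 8, 8]
Entering loop: for v in values:

After execution: num_found = 4
4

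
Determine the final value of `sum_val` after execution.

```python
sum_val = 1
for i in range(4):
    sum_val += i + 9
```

Let's trace through this code step by step.

Initialize: sum_val = 1
Entering loop: for i in range(4):

After execution: sum_val = 43
43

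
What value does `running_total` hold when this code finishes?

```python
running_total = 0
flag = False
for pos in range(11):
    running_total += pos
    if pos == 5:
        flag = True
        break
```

Let's trace through this code step by step.

Initialize: running_total = 0
Initialize: flag = False
Entering loop: for pos in range(11):

After execution: running_total = 15
15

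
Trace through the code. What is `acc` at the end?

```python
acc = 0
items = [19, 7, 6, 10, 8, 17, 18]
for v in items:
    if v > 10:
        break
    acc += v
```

Let's trace through this code step by step.

Initialize: acc = 0
Initialize: items = [19, 7, 6, 10, 8, 17, 18]
Entering loop: for v in items:

After execution: acc = 0
0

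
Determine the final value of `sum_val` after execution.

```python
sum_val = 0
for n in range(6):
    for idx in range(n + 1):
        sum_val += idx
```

Let's trace through this code step by step.

Initialize: sum_val = 0
Entering loop: for n in range(6):

After execution: sum_val = 35
35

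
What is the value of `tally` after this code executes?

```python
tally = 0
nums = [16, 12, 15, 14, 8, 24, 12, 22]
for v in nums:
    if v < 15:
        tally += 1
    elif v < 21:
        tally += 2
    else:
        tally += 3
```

Let's trace through this code step by step.

Initialize: tally = 0
Initialize: nums = [16, 12, 15, 14, 8, 24, 12, 22]
Entering loop: for v in nums:

After execution: tally = 14
14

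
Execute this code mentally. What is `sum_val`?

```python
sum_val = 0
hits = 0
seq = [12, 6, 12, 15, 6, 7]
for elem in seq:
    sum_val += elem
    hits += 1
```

Let's trace through this code step by step.

Initialize: sum_val = 0
Initialize: hits = 0
Initialize: seq = [12, 6, 12, 15, 6, 7]
Entering loop: for elem in seq:

After execution: sum_val = 58
58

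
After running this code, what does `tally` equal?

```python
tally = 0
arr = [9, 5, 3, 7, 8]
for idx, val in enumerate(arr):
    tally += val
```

Let's trace through this code step by step.

Initialize: tally = 0
Initialize: arr = [9, 5, 3, 7, 8]
Entering loop: for idx, val in enumerate(arr):

After execution: tally = 32
32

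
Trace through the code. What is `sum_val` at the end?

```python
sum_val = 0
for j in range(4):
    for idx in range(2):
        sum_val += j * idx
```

Let's trace through this code step by step.

Initialize: sum_val = 0
Entering loop: for j in range(4):

After execution: sum_val = 6
6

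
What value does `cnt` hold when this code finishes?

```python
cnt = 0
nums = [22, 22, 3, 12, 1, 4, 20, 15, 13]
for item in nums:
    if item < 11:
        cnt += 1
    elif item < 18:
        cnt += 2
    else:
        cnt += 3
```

Let's trace through this code step by step.

Initialize: cnt = 0
Initialize: nums = [22, 22, 3, 12, 1, 4, 20, 15, 13]
Entering loop: for item in nums:

After execution: cnt = 18
18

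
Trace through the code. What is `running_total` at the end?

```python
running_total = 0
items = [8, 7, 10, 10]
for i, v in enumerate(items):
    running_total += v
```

Let's trace through this code step by step.

Initialize: running_total = 0
Initialize: items = [8, 7, 10, 10]
Entering loop: for i, v in enumerate(items):

After execution: running_total = 35
35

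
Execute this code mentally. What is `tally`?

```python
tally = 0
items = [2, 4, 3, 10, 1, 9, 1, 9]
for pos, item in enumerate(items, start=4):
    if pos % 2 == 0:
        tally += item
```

Let's trace through this code step by step.

Initialize: tally = 0
Initialize: items = [2, 4, 3, 10, 1, 9, 1, 9]
Entering loop: for pos, item in enumerate(items, start=4):

After execution: tally = 7
7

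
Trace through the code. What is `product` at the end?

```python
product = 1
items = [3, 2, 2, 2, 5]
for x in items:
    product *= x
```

Let's trace through this code step by step.

Initialize: product = 1
Initialize: items = [3, 2, 2, 2, 5]
Entering loop: for x in items:

After execution: product = 120
120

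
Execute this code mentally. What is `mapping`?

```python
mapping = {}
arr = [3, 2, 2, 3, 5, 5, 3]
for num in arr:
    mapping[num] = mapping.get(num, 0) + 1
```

Let's trace through this code step by step.

Initialize: mapping = {}
Initialize: arr = [3, 2, 2, 3, 5, 5, 3]
Entering loop: for num in arr:

After execution: mapping = {3: 3, 2: 2, 5: 2}
{3: 3, 2: 2, 5: 2}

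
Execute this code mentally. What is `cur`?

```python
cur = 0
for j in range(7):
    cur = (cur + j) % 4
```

Let's trace through this code step by step.

Initialize: cur = 0
Entering loop: for j in range(7):

After execution: cur = 1
1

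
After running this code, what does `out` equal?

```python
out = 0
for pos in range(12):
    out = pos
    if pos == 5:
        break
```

Let's trace through this code step by step.

Initialize: out = 0
Entering loop: for pos in range(12):

After execution: out = 5
5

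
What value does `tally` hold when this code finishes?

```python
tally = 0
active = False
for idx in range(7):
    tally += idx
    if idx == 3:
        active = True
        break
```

Let's trace through this code step by step.

Initialize: tally = 0
Initialize: active = False
Entering loop: for idx in range(7):

After execution: tally = 6
6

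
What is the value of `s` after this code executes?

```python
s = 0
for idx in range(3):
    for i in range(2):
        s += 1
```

Let's trace through this code step by step.

Initialize: s = 0
Entering loop: for idx in range(3):

After execution: s = 6
6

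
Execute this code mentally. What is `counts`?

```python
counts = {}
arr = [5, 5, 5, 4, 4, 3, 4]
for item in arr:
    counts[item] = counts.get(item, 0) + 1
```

Let's trace through this code step by step.

Initialize: counts = {}
Initialize: arr = [5, 5, 5, 4, 4, 3, 4]
Entering loop: for item in arr:

After execution: counts = {5: 3, 4: 3, 3: 1}
{5: 3, 4: 3, 3: 1}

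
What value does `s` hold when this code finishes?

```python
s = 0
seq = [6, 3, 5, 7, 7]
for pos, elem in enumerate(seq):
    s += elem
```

Let's trace through this code step by step.

Initialize: s = 0
Initialize: seq = [6, 3, 5, 7, 7]
Entering loop: for pos, elem in enumerate(seq):

After execution: s = 28
28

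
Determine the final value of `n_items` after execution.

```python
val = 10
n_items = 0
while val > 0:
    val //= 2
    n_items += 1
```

Let's trace through this code step by step.

Initialize: val = 10
Initialize: n_items = 0
Entering loop: while val > 0:

After execution: n_items = 4
4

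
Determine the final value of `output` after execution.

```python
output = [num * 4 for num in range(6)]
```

Let's trace through this code step by step.

Initialize: output = [num * 4 for num in range(6)]

After execution: output = [0, 4, 8, 12, 16, 20]
[0, 4, 8, 12, 16, 20]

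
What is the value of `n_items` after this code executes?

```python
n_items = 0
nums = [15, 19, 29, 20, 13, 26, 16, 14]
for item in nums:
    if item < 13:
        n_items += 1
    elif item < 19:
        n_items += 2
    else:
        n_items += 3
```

Let's trace through this code step by step.

Initialize: n_items = 0
Initialize: nums = [15, 19, 29, 20, 13, 26, 16, 14]
Entering loop: for item in nums:

After execution: n_items = 20
20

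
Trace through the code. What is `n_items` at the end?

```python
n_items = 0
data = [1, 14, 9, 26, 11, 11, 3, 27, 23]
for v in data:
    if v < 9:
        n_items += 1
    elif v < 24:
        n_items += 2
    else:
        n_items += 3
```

Let's trace through this code step by step.

Initialize: n_items = 0
Initialize: data = [1, 14, 9, 26, 11, 11, 3, 27, 23]
Entering loop: for v in data:

After execution: n_items = 18
18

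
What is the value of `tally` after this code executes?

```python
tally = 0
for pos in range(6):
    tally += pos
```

Let's trace through this code step by step.

Initialize: tally = 0
Entering loop: for pos in range(6):

After execution: tally = 15
15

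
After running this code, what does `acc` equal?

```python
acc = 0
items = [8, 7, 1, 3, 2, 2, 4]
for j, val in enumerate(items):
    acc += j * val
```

Let's trace through this code step by step.

Initialize: acc = 0
Initialize: items = [8, 7, 1, 3, 2, 2, 4]
Entering loop: for j, val in enumerate(items):

After execution: acc = 60
60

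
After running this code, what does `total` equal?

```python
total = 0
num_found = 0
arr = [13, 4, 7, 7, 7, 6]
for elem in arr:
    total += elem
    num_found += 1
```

Let's trace through this code step by step.

Initialize: total = 0
Initialize: num_found = 0
Initialize: arr = [13, 4, 7, 7, 7, 6]
Entering loop: for elem in arr:

After execution: total = 44
44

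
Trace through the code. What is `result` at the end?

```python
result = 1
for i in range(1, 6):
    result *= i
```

Let's trace through this code step by step.

Initialize: result = 1
Entering loop: for i in range(1, 6):

After execution: result = 120
120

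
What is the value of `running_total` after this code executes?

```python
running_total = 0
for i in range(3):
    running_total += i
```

Let's trace through this code step by step.

Initialize: running_total = 0
Entering loop: for i in range(3):

After execution: running_total = 3
3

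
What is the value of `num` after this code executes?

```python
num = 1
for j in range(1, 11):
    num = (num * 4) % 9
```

Let's trace through this code step by step.

Initialize: num = 1
Entering loop: for j in range(1, 11):

After execution: num = 4
4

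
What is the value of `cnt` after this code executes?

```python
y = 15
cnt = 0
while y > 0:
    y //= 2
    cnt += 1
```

Let's trace through this code step by step.

Initialize: y = 15
Initialize: cnt = 0
Entering loop: while y > 0:

After execution: cnt = 4
4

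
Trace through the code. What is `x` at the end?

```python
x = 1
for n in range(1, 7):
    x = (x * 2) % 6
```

Let's trace through this code step by step.

Initialize: x = 1
Entering loop: for n in range(1, 7):

After execution: x = 4
4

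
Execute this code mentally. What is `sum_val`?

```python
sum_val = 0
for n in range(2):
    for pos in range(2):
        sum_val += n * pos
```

Let's trace through this code step by step.

Initialize: sum_val = 0
Entering loop: for n in range(2):

After execution: sum_val = 1
1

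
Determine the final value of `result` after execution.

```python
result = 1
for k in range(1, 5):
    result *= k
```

Let's trace through this code step by step.

Initialize: result = 1
Entering loop: for k in range(1, 5):

After execution: result = 24
24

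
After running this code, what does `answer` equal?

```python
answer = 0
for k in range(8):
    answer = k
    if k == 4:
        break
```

Let's trace through this code step by step.

Initialize: answer = 0
Entering loop: for k in range(8):

After execution: answer = 4
4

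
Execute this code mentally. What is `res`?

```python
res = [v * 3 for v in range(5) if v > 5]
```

Let's trace through this code step by step.

Initialize: res = [v * 3 for v in range(5) if v > 5]

After execution: res = []
[]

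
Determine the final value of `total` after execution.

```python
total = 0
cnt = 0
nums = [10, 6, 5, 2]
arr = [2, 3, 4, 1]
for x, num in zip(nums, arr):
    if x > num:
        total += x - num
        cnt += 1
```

Let's trace through this code step by step.

Initialize: total = 0
Initialize: cnt = 0
Initialize: nums = [10, 6, 5, 2]
Initialize: arr = [2, 3, 4, 1]
Entering loop: for x, num in zip(nums, arr):

After execution: total = 13
13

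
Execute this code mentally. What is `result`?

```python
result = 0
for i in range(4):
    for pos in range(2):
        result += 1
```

Let's trace through this code step by step.

Initialize: result = 0
Entering loop: for i in range(4):

After execution: result = 8
8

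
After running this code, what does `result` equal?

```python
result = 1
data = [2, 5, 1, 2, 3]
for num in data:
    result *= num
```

Let's trace through this code step by step.

Initialize: result = 1
Initialize: data = [2, 5, 1, 2, 3]
Entering loop: for num in data:

After execution: result = 60
60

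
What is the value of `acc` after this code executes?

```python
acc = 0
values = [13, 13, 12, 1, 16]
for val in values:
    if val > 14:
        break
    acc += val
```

Let's trace through this code step by step.

Initialize: acc = 0
Initialize: values = [13, 13, 12, 1, 16]
Entering loop: for val in values:

After execution: acc = 39
39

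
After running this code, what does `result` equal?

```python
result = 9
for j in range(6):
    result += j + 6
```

Let's trace through this code step by step.

Initialize: result = 9
Entering loop: for j in range(6):

After execution: result = 60
60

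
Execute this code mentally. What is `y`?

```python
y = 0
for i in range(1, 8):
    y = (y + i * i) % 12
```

Let's trace through this code step by step.

Initialize: y = 0
Entering loop: for i in range(1, 8):

After execution: y = 8
8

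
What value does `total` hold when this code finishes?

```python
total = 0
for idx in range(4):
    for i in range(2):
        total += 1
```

Let's trace through this code step by step.

Initialize: total = 0
Entering loop: for idx in range(4):

After execution: total = 8
8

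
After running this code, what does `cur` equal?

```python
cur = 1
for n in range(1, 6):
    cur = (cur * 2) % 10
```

Let's trace through this code step by step.

Initialize: cur = 1
Entering loop: for n in range(1, 6):

After execution: cur = 2
2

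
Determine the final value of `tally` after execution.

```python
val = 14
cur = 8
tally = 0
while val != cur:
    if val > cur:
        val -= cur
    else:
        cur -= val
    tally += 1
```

Let's trace through this code step by step.

Initialize: val = 14
Initialize: cur = 8
Initialize: tally = 0
Entering loop: while val != cur:

After execution: tally = 4
4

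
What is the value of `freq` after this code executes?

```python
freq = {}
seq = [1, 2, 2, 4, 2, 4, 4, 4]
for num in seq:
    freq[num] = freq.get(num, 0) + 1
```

Let's trace through this code step by step.

Initialize: freq = {}
Initialize: seq = [1, 2, 2, 4, 2, 4, 4, 4]
Entering loop: for num in seq:

After execution: freq = {1: 1, 2: 3, 4: 4}
{1: 1, 2: 3, 4: 4}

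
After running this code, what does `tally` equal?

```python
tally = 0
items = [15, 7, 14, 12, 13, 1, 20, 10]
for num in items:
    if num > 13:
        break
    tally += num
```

Let's trace through this code step by step.

Initialize: tally = 0
Initialize: items = [15, 7, 14, 12, 13, 1, 20, 10]
Entering loop: for num in items:

After execution: tally = 0
0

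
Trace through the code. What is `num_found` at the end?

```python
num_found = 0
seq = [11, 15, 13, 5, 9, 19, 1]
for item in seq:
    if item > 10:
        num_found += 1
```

Let's trace through this code step by step.

Initialize: num_found = 0
Initialize: seq = [11, 15, 13, 5, 9, 19, 1]
Entering loop: for item in seq:

After execution: num_found = 4
4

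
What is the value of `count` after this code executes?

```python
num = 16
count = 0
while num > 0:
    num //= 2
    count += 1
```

Let's trace through this code step by step.

Initialize: num = 16
Initialize: count = 0
Entering loop: while num > 0:

After execution: count = 5
5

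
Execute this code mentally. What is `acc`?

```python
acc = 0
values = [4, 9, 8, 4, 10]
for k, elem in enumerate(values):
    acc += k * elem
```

Let's trace through this code step by step.

Initialize: acc = 0
Initialize: values = [4, 9, 8, 4, 10]
Entering loop: for k, elem in enumerate(values):

After execution: acc = 77
77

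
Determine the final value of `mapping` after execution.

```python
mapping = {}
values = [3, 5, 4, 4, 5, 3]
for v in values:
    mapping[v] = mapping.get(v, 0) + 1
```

Let's trace through this code step by step.

Initialize: mapping = {}
Initialize: values = [3, 5, 4, 4, 5, 3]
Entering loop: for v in values:

After execution: mapping = {3: 2, 5: 2, 4: 2}
{3: 2, 5: 2, 4: 2}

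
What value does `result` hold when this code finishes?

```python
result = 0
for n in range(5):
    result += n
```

Let's trace through this code step by step.

Initialize: result = 0
Entering loop: for n in range(5):

After execution: result = 10
10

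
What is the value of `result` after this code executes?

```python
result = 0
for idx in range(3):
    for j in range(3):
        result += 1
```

Let's trace through this code step by step.

Initialize: result = 0
Entering loop: for idx in range(3):

After execution: result = 9
9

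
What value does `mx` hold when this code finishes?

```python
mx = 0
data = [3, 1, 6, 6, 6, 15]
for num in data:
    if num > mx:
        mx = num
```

Let's trace through this code step by step.

Initialize: mx = 0
Initialize: data = [3, 1, 6, 6, 6, 15]
Entering loop: for num in data:

After execution: mx = 15
15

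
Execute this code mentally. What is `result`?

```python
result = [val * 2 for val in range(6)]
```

Let's trace through this code step by step.

Initialize: result = [val * 2 for val in range(6)]

After execution: result = [0, 2, 4, 6, 8, 10]
[0, 2, 4, 6, 8, 10]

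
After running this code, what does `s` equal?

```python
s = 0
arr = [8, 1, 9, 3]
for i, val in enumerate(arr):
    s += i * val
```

Let's trace through this code step by step.

Initialize: s = 0
Initialize: arr = [8, 1, 9, 3]
Entering loop: for i, val in enumerate(arr):

After execution: s = 28
28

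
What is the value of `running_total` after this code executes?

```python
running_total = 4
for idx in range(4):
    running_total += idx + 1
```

Let's trace through this code step by step.

Initialize: running_total = 4
Entering loop: for idx in range(4):

After execution: running_total = 14
14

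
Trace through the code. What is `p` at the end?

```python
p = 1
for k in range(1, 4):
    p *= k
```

Let's trace through this code step by step.

Initialize: p = 1
Entering loop: for k in range(1, 4):

After execution: p = 6
6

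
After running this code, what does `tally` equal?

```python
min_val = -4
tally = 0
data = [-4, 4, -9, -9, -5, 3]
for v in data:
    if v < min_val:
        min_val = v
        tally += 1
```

Let's trace through this code step by step.

Initialize: min_val = -4
Initialize: tally = 0
Initialize: data = [-4, 4, -9, -9, -5, 3]
Entering loop: for v in data:

After execution: tally = 1
1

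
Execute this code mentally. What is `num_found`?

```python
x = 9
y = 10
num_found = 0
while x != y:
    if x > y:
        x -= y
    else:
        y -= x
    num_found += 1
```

Let's trace through this code step by step.

Initialize: x = 9
Initialize: y = 10
Initialize: num_found = 0
Entering loop: while x != y:

After execution: num_found = 9
9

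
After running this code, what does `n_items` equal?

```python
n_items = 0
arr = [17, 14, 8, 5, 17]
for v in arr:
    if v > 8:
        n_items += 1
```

Let's trace through this code step by step.

Initialize: n_items = 0
Initialize: arr = [17, 14, 8, 5, 17]
Entering loop: for v in arr:

After execution: n_items = 3
3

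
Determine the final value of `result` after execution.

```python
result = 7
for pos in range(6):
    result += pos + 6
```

Let's trace through this code step by step.

Initialize: result = 7
Entering loop: for pos in range(6):

After execution: result = 58
58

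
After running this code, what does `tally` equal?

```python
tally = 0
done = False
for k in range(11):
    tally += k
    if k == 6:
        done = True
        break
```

Let's trace through this code step by step.

Initialize: tally = 0
Initialize: done = False
Entering loop: for k in range(11):

After execution: tally = 21
21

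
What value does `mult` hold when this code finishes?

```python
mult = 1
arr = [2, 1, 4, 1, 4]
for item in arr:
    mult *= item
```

Let's trace through this code step by step.

Initialize: mult = 1
Initialize: arr = [2, 1, 4, 1, 4]
Entering loop: for item in arr:

After execution: mult = 32
32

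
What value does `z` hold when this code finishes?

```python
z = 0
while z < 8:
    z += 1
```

Let's trace through this code step by step.

Initialize: z = 0
Entering loop: while z < 8:

After execution: z = 8
8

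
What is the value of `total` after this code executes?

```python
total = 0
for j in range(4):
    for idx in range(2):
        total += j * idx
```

Let's trace through this code step by step.

Initialize: total = 0
Entering loop: for j in range(4):

After execution: total = 6
6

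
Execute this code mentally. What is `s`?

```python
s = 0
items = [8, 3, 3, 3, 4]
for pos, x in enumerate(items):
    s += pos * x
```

Let's trace through this code step by step.

Initialize: s = 0
Initialize: items = [8, 3, 3, 3, 4]
Entering loop: for pos, x in enumerate(items):

After execution: s = 34
34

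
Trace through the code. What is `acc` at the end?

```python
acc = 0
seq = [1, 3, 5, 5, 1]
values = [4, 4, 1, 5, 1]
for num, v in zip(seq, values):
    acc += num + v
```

Let's trace through this code step by step.

Initialize: acc = 0
Initialize: seq = [1, 3, 5, 5, 1]
Initialize: values = [4, 4, 1, 5, 1]
Entering loop: for num, v in zip(seq, values):

After execution: acc = 30
30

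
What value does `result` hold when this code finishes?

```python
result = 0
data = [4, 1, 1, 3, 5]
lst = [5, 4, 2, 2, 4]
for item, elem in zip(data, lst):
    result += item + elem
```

Let's trace through this code step by step.

Initialize: result = 0
Initialize: data = [4, 1, 1, 3, 5]
Initialize: lst = [5, 4, 2, 2, 4]
Entering loop: for item, elem in zip(data, lst):

After execution: result = 31
31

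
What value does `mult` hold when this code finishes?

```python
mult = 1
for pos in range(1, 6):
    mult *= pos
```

Let's trace through this code step by step.

Initialize: mult = 1
Entering loop: for pos in range(1, 6):

After execution: mult = 120
120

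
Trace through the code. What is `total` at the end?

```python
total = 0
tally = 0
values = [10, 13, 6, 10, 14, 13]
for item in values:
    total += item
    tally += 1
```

Let's trace through this code step by step.

Initialize: total = 0
Initialize: tally = 0
Initialize: values = [10, 13, 6, 10, 14, 13]
Entering loop: for item in values:

After execution: total = 66
66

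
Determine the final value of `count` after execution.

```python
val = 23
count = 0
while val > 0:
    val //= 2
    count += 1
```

Let's trace through this code step by step.

Initialize: val = 23
Initialize: count = 0
Entering loop: while val > 0:

After execution: count = 5
5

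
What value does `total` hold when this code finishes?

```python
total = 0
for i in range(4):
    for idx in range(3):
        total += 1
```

Let's trace through this code step by step.

Initialize: total = 0
Entering loop: for i in range(4):

After execution: total = 12
12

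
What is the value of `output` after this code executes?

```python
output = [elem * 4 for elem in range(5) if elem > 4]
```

Let's trace through this code step by step.

Initialize: output = [elem * 4 for elem in range(5) if elem > 4]

After execution: output = []
[]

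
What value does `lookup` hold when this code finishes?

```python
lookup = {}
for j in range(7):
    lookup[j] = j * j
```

Let's trace through this code step by step.

Initialize: lookup = {}
Entering loop: for j in range(7):

After execution: lookup = {0: 0, 1: 1, 2: 4, 3: 9, 4: 16, 5: 25, 6: 36}
{0: 0, 1: 1, 2: 4, 3: 9, 4: 16, 5: 25, 6: 36}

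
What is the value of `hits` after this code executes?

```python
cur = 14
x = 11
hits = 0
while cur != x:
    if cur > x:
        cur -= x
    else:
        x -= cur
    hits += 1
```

Let's trace through this code step by step.

Initialize: cur = 14
Initialize: x = 11
Initialize: hits = 0
Entering loop: while cur != x:

After execution: hits = 6
6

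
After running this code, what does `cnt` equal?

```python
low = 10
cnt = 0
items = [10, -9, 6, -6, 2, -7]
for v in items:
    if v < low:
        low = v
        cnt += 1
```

Let's trace through this code step by step.

Initialize: low = 10
Initialize: cnt = 0
Initialize: items = [10, -9, 6, -6, 2, -7]
Entering loop: for v in items:

After execution: cnt = 1
1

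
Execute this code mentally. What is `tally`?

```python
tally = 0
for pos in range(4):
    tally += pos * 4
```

Let's trace through this code step by step.

Initialize: tally = 0
Entering loop: for pos in range(4):

After execution: tally = 24
24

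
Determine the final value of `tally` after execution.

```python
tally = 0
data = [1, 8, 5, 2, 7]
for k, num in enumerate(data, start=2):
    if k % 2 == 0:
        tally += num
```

Let's trace through this code step by step.

Initialize: tally = 0
Initialize: data = [1, 8, 5, 2, 7]
Entering loop: for k, num in enumerate(data, start=2):

After execution: tally = 13
13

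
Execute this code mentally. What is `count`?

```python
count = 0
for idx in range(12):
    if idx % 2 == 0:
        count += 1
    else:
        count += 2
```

Let's trace through this code step by step.

Initialize: count = 0
Entering loop: for idx in range(12):

After execution: count = 18
18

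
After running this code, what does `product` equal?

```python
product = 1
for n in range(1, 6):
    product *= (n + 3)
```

Let's trace through this code step by step.

Initialize: product = 1
Entering loop: for n in range(1, 6):

After execution: product = 6720
6720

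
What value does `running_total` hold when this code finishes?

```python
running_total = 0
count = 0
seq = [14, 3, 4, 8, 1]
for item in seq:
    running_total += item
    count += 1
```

Let's trace through this code step by step.

Initialize: running_total = 0
Initialize: count = 0
Initialize: seq = [14, 3, 4, 8, 1]
Entering loop: for item in seq:

After execution: running_total = 30
30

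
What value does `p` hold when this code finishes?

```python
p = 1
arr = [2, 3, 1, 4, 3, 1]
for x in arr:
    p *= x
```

Let's trace through this code step by step.

Initialize: p = 1
Initialize: arr = [2, 3, 1, 4, 3, 1]
Entering loop: for x in arr:

After execution: p = 72
72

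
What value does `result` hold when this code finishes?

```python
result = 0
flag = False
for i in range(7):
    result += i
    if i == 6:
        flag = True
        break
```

Let's trace through this code step by step.

Initialize: result = 0
Initialize: flag = False
Entering loop: for i in range(7):

After execution: result = 21
21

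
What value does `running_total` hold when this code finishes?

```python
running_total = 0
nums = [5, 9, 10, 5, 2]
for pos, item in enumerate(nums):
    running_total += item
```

Let's trace through this code step by step.

Initialize: running_total = 0
Initialize: nums = [5, 9, 10, 5, 2]
Entering loop: for pos, item in enumerate(nums):

After execution: running_total = 31
31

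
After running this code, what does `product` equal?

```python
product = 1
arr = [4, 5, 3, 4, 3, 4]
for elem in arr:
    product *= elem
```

Let's trace through this code step by step.

Initialize: product = 1
Initialize: arr = [4, 5, 3, 4, 3, 4]
Entering loop: for elem in arr:

After execution: product = 2880
2880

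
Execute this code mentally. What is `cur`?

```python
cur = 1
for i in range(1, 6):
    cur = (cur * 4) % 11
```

Let's trace through this code step by step.

Initialize: cur = 1
Entering loop: for i in range(1, 6):

After execution: cur = 1
1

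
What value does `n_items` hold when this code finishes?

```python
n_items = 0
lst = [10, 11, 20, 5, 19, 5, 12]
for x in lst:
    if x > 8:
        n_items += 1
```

Let's trace through this code step by step.

Initialize: n_items = 0
Initialize: lst = [10, 11, 20, 5, 19, 5, 12]
Entering loop: for x in lst:

After execution: n_items = 5
5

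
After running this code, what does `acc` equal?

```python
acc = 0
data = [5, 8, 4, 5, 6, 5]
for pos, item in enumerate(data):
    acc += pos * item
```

Let's trace through this code step by step.

Initialize: acc = 0
Initialize: data = [5, 8, 4, 5, 6, 5]
Entering loop: for pos, item in enumerate(data):

After execution: acc = 80
80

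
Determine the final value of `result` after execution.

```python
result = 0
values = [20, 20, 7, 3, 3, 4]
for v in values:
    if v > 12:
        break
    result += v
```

Let's trace through this code step by step.

Initialize: result = 0
Initialize: values = [20, 20, 7, 3, 3, 4]
Entering loop: for v in values:

After execution: result = 0
0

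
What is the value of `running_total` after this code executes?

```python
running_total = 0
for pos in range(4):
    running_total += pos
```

Let's trace through this code step by step.

Initialize: running_total = 0
Entering loop: for pos in range(4):

After execution: running_total = 6
6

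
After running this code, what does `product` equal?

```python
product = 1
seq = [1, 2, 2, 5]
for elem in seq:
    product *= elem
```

Let's trace through this code step by step.

Initialize: product = 1
Initialize: seq = [1, 2, 2, 5]
Entering loop: for elem in seq:

After execution: product = 20
20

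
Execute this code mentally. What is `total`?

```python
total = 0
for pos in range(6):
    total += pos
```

Let's trace through this code step by step.

Initialize: total = 0
Entering loop: for pos in range(6):

After execution: total = 15
15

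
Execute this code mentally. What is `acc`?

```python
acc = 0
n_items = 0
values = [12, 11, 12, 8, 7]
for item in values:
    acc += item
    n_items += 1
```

Let's trace through this code step by step.

Initialize: acc = 0
Initialize: n_items = 0
Initialize: values = [12, 11, 12, 8, 7]
Entering loop: for item in values:

After execution: acc = 50
50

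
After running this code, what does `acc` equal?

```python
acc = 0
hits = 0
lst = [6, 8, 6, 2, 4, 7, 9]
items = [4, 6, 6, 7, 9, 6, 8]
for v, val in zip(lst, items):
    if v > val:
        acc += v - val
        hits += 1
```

Let's trace through this code step by step.

Initialize: acc = 0
Initialize: hits = 0
Initialize: lst = [6, 8, 6, 2, 4, 7, 9]
Initialize: items = [4, 6, 6, 7, 9, 6, 8]
Entering loop: for v, val in zip(lst, items):

After execution: acc = 6
6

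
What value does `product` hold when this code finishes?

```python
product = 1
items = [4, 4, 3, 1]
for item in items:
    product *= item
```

Let's trace through this code step by step.

Initialize: product = 1
Initialize: items = [4, 4, 3, 1]
Entering loop: for item in items:

After execution: product = 48
48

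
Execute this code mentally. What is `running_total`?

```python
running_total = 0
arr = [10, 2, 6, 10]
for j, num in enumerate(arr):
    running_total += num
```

Let's trace through this code step by step.

Initialize: running_total = 0
Initialize: arr = [10, 2, 6, 10]
Entering loop: for j, num in enumerate(arr):

After execution: running_total = 28
28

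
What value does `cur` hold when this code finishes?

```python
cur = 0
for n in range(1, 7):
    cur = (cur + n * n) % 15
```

Let's trace through this code step by step.

Initialize: cur = 0
Entering loop: for n in range(1, 7):

After execution: cur = 1
1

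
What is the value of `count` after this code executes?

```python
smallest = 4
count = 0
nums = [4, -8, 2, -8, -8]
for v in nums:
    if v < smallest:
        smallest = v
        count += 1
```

Let's trace through this code step by step.

Initialize: smallest = 4
Initialize: count = 0
Initialize: nums = [4, -8, 2, -8, -8]
Entering loop: for v in nums:

After execution: count = 1
1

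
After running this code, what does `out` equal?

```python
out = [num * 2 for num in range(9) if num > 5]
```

Let's trace through this code step by step.

Initialize: out = [num * 2 for num in range(9) if num > 5]

After execution: out = [12, 14, 16]
[12, 14, 16]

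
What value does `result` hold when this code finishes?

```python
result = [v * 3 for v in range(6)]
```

Let's trace through this code step by step.

Initialize: result = [v * 3 for v in range(6)]

After execution: result = [0, 3, 6, 9, 12, 15]
[0, 3, 6, 9, 12, 15]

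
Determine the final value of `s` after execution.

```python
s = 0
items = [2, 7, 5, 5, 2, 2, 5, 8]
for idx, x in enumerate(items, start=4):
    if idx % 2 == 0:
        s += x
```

Let's trace through this code step by step.

Initialize: s = 0
Initialize: items = [2, 7, 5, 5, 2, 2, 5, 8]
Entering loop: for idx, x in enumerate(items, start=4):

After execution: s = 14
14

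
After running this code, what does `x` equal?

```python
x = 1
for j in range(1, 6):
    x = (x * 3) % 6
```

Let's trace through this code step by step.

Initialize: x = 1
Entering loop: for j in range(1, 6):

After execution: x = 3
3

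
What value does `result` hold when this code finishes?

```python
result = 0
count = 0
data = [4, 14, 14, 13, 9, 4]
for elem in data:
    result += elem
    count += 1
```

Let's trace through this code step by step.

Initialize: result = 0
Initialize: count = 0
Initialize: data = [4, 14, 14, 13, 9, 4]
Entering loop: for elem in data:

After execution: result = 58
58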